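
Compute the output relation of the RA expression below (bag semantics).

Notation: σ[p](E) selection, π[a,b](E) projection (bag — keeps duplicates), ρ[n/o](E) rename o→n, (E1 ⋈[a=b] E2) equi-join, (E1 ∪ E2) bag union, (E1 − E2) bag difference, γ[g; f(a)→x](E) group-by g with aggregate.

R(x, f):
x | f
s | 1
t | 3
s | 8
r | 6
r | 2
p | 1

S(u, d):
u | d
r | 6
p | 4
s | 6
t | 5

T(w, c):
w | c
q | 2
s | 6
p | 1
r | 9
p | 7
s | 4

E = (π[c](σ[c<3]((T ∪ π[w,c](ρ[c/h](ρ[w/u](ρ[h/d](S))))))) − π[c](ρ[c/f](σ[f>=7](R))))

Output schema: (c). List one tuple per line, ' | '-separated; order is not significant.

Stepwise |·|:
  T → 6
  S → 4
  ρ[h/d](S) → 4
  ρ[w/u](ρ[h/d](S)) → 4
  ρ[c/h](ρ[w/u](ρ[h/d](S))) → 4
  π[w,c](ρ[c/h](ρ[w/u](ρ[h/d](S)))) → 4
  (T ∪ π[w,c](ρ[c/h](ρ[w/u](ρ[h/d](S))))) → 10
  σ[c<3]((T ∪ π[w,c](ρ[c/h](ρ[w/u](ρ[h/d](S)))))) → 2
  π[c](σ[c<3]((T ∪ π[w,c](ρ[c/h](ρ[w/u](ρ[h/d](S))))))) → 2
  R → 6
  σ[f>=7](R) → 1
  ρ[c/f](σ[f>=7](R)) → 1
  π[c](ρ[c/f](σ[f>=7](R))) → 1
  (π[c](σ[c<3]((T ∪ π[w,c](ρ[c/h](ρ[w/u](ρ[h/d](S))))))) − π[c](ρ[c/f](σ[f>=7](R)))) → 2

== RESULT ==
c
1
2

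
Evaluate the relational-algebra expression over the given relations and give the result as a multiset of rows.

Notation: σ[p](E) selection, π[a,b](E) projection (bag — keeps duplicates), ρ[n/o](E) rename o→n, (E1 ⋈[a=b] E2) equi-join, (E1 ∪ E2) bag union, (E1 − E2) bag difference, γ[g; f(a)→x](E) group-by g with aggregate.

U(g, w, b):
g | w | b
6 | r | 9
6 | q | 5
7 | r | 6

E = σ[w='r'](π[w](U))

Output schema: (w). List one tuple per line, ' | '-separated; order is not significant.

Per-node cardinality:
  U → 3
  π[w](U) → 3
  σ[w='r'](π[w](U)) → 2

== RESULT ==
w
r
r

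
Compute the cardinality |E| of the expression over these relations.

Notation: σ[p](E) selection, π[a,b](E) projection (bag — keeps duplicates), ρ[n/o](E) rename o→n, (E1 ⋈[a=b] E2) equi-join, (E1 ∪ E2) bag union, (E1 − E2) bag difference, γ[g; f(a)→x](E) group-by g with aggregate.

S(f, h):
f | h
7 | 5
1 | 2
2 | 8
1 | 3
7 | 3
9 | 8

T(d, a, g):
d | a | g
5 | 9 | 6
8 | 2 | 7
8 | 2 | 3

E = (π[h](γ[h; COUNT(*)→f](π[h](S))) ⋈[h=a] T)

Subexpression sizes:
  S → 6
  π[h](S) → 6
  γ[h; COUNT(*)→f](π[h](S)) → 4
  π[h](γ[h; COUNT(*)→f](π[h](S))) → 4
  T → 3
  (π[h](γ[h; COUNT(*)→f](π[h](S))) ⋈[h=a] T) → 2

|E| = 2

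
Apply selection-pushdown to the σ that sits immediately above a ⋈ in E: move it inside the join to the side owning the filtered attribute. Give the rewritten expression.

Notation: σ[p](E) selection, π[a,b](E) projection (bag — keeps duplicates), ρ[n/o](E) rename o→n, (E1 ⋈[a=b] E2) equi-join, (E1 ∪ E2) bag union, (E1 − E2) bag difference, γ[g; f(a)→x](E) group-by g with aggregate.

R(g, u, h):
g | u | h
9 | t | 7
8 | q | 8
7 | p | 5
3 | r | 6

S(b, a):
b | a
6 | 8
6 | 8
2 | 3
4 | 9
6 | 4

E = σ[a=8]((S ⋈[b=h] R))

σ filters on a, owned by the left side.
E' = (σ[a=8](S) ⋈[b=h] R)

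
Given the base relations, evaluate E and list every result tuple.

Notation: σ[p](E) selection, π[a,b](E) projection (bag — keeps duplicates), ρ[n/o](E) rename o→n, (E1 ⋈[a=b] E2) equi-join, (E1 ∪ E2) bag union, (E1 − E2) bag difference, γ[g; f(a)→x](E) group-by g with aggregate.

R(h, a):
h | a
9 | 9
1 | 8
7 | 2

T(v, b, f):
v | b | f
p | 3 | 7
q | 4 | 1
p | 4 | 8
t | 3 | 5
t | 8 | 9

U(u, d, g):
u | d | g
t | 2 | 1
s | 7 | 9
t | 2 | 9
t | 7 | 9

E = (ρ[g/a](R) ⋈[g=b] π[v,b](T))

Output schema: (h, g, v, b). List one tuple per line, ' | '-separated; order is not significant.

Subexpression sizes:
  R → 3
  ρ[g/a](R) → 3
  T → 5
  π[v,b](T) → 5
  (ρ[g/a](R) ⋈[g=b] π[v,b](T)) → 1

== RESULT ==
h | g | v | b
1 | 8 | t | 8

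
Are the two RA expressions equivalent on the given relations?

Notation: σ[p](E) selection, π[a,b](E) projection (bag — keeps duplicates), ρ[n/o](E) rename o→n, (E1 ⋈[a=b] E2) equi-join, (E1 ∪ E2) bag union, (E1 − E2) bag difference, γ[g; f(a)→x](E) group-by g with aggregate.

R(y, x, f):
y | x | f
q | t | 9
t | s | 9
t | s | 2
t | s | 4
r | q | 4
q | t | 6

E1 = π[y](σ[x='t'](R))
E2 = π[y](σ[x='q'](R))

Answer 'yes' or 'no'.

E1 row counts bottom-up:
  R → 6
  σ[x='t'](R) → 2
  π[y](σ[x='t'](R)) → 2
E2 row counts bottom-up:
  R → 6
  σ[x='q'](R) → 1
  π[y](σ[x='q'](R)) → 1

E1 result:
y
q
q
E2 result:
y
r
Witness: ('q',) appears 2× in E1 but 0× in E2.

no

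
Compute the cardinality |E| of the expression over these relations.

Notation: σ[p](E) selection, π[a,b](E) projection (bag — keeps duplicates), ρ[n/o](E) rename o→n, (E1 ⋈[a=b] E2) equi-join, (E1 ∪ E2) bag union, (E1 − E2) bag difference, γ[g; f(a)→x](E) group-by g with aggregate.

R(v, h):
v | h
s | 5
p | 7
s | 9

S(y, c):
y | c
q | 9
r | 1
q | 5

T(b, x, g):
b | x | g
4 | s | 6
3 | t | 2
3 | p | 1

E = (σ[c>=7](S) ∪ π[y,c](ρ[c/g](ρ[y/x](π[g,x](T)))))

Subexpression sizes:
  S → 3
  σ[c>=7](S) → 1
  T → 3
  π[g,x](T) → 3
  ρ[y/x](π[g,x](T)) → 3
  ρ[c/g](ρ[y/x](π[g,x](T))) → 3
  π[y,c](ρ[c/g](ρ[y/x](π[g,x](T)))) → 3
  (σ[c>=7](S) ∪ π[y,c](ρ[c/g](ρ[y/x](π[g,x](T))))) → 4

|E| = 4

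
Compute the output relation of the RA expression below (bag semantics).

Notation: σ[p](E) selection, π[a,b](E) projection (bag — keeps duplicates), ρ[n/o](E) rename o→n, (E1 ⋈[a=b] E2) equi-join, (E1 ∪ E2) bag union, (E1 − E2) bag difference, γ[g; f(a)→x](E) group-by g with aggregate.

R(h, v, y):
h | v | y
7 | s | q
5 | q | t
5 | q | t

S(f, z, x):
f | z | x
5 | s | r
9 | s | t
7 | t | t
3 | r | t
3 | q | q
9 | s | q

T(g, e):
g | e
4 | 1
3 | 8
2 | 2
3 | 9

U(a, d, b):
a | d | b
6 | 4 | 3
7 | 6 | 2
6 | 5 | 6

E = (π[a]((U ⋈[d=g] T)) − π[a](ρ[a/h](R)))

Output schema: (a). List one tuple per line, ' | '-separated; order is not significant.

Stepwise |·|:
  U → 3
  T → 4
  (U ⋈[d=g] T) → 1
  π[a]((U ⋈[d=g] T)) → 1
  R → 3
  ρ[a/h](R) → 3
  π[a](ρ[a/h](R)) → 3
  (π[a]((U ⋈[d=g] T)) − π[a](ρ[a/h](R))) → 1

== RESULT ==
a
6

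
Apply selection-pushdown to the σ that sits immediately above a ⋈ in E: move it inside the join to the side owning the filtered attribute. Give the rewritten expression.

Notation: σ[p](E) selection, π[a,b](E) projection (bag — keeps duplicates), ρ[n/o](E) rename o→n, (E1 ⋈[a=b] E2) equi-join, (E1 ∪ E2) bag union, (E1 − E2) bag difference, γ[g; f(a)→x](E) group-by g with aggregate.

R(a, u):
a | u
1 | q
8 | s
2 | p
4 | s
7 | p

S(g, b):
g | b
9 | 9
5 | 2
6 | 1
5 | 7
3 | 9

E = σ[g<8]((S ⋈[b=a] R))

σ filters on g, owned by the left side.
E' = (σ[g<8](S) ⋈[b=a] R)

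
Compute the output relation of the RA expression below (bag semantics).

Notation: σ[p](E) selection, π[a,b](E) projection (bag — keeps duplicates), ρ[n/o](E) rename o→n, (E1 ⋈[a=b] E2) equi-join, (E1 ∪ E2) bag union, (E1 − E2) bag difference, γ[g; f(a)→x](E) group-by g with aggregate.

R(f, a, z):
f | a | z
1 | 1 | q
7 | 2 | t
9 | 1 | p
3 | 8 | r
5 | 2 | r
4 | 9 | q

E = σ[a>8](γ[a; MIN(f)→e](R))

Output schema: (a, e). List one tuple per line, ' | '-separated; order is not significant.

Per-node cardinality:
  R → 6
  γ[a; MIN(f)→e](R) → 4
  σ[a>8](γ[a; MIN(f)→e](R)) → 1

== RESULT ==
a | e
9 | 4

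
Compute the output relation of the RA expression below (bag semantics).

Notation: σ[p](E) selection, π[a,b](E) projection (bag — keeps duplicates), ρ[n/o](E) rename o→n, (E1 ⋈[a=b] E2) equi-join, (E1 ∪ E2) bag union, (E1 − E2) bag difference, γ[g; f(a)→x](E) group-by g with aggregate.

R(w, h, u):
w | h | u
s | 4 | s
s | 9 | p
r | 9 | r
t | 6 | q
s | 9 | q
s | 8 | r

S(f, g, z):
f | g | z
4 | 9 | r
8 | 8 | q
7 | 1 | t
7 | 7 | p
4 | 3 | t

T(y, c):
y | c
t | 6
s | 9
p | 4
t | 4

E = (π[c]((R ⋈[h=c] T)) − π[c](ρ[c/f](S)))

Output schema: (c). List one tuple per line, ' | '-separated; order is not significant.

Stepwise |·|:
  R → 6
  T → 4
  (R ⋈[h=c] T) → 6
  π[c]((R ⋈[h=c] T)) → 6
  S → 5
  ρ[c/f](S) → 5
  π[c](ρ[c/f](S)) → 5
  (π[c]((R ⋈[h=c] T)) − π[c](ρ[c/f](S))) → 4

== RESULT ==
c
6
9
9
9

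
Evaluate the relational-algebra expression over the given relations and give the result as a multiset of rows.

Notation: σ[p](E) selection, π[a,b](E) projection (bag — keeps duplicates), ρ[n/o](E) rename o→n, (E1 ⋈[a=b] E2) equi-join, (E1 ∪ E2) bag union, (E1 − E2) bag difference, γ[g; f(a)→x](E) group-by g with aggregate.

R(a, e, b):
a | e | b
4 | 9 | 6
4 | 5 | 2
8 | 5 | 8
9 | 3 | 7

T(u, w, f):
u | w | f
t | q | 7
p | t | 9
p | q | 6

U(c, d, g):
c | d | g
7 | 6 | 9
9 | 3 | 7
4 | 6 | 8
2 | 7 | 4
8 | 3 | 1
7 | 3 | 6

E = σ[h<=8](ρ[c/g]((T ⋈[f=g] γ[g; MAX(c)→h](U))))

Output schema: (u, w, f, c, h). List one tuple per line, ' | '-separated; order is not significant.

Row counts bottom-up:
  T → 3
  U → 6
  γ[g; MAX(c)→h](U) → 6
  (T ⋈[f=g] γ[g; MAX(c)→h](U)) → 3
  ρ[c/g]((T ⋈[f=g] γ[g; MAX(c)→h](U))) → 3
  σ[h<=8](ρ[c/g]((T ⋈[f=g] γ[g; MAX(c)→h](U)))) → 2

== RESULT ==
u | w | f | c | h
p | q | 6 | 6 | 7
p | t | 9 | 9 | 7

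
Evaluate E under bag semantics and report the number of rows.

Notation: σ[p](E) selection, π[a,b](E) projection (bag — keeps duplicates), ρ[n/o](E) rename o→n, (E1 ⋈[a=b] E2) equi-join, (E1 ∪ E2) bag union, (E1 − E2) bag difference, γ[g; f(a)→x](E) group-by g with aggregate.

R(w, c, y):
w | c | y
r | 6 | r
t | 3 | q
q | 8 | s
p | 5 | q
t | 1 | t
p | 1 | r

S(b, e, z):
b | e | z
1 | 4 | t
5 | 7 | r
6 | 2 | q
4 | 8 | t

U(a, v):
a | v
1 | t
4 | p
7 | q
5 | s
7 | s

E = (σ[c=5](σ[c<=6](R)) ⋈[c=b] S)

Subexpression sizes:
  R → 6
  σ[c<=6](R) → 5
  σ[c=5](σ[c<=6](R)) → 1
  S → 4
  (σ[c=5](σ[c<=6](R)) ⋈[c=b] S) → 1

|E| = 1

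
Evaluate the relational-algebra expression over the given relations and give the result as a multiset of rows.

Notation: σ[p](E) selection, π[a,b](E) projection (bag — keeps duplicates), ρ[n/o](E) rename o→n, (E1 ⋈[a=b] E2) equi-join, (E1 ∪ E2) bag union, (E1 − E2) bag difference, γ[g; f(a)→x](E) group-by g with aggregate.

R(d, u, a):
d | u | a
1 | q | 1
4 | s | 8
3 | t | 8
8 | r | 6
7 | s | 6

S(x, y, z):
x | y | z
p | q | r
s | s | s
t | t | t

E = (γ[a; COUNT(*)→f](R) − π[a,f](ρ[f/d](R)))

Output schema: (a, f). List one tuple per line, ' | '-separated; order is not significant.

Stepwise |·|:
  R → 5
  γ[a; COUNT(*)→f](R) → 3
  R → 5
  ρ[f/d](R) → 5
  π[a,f](ρ[f/d](R)) → 5
  (γ[a; COUNT(*)→f](R) − π[a,f](ρ[f/d](R))) → 2

== RESULT ==
a | f
6 | 2
8 | 2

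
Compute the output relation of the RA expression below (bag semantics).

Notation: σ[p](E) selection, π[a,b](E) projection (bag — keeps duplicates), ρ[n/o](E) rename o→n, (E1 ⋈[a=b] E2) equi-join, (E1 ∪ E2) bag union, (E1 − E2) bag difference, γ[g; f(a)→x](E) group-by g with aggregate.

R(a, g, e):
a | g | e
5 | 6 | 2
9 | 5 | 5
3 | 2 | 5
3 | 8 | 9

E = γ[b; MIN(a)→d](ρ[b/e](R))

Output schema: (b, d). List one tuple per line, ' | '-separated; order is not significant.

Row counts bottom-up:
  R → 4
  ρ[b/e](R) → 4
  γ[b; MIN(a)→d](ρ[b/e](R)) → 3

== RESULT ==
b | d
2 | 5
5 | 3
9 | 3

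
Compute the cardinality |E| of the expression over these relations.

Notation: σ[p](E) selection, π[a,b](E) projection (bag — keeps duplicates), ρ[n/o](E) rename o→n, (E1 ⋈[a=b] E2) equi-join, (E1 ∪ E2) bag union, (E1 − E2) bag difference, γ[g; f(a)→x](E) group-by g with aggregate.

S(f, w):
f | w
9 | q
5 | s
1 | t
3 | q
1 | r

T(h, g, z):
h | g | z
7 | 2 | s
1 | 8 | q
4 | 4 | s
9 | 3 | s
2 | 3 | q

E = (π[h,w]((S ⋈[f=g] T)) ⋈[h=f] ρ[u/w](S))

Subexpression sizes:
  S → 5
  T → 5
  (S ⋈[f=g] T) → 2
  π[h,w]((S ⋈[f=g] T)) → 2
  S → 5
  ρ[u/w](S) → 5
  (π[h,w]((S ⋈[f=g] T)) ⋈[h=f] ρ[u/w](S)) → 1

|E| = 1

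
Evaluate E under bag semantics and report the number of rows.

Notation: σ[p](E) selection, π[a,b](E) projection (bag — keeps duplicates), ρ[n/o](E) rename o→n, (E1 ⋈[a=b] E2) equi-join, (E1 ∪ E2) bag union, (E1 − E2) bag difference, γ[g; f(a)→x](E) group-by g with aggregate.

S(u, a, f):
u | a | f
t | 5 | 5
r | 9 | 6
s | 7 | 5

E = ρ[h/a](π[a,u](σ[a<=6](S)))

Subexpression sizes:
  S → 3
  σ[a<=6](S) → 1
  π[a,u](σ[a<=6](S)) → 1
  ρ[h/a](π[a,u](σ[a<=6](S))) → 1

|E| = 1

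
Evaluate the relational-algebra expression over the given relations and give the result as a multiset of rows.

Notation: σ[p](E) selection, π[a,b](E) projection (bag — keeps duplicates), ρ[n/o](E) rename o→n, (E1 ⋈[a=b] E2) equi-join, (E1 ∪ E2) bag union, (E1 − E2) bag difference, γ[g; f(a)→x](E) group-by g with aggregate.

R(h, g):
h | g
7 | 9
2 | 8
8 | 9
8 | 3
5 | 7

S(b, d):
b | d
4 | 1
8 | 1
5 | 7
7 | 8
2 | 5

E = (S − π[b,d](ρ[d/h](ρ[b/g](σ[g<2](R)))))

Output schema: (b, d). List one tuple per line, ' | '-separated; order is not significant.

Subexpression sizes:
  S → 5
  R → 5
  σ[g<2](R) → 0
  ρ[b/g](σ[g<2](R)) → 0
  ρ[d/h](ρ[b/g](σ[g<2](R))) → 0
  π[b,d](ρ[d/h](ρ[b/g](σ[g<2](R)))) → 0
  (S − π[b,d](ρ[d/h](ρ[b/g](σ[g<2](R))))) → 5

== RESULT ==
b | d
2 | 5
4 | 1
5 | 7
7 | 8
8 | 1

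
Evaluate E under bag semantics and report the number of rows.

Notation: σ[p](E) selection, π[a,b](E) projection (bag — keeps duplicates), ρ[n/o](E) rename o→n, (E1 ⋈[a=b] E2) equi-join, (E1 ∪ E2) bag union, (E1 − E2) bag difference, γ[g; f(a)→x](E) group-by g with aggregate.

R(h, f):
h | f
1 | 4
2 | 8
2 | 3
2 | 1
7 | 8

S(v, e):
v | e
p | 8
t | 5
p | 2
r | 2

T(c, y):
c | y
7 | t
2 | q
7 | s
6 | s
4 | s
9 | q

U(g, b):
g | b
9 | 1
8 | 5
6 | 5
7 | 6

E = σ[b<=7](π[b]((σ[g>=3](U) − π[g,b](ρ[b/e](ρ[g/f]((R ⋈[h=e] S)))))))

Per-node cardinality:
  U → 4
  σ[g>=3](U) → 4
  R → 5
  S → 4
  (R ⋈[h=e] S) → 6
  ρ[g/f]((R ⋈[h=e] S)) → 6
  ρ[b/e](ρ[g/f]((R ⋈[h=e] S))) → 6
  π[g,b](ρ[b/e](ρ[g/f]((R ⋈[h=e] S)))) → 6
  (σ[g>=3](U) − π[g,b](ρ[b/e](ρ[g/f]((R ⋈[h=e] S))))) → 4
  π[b]((σ[g>=3](U) − π[g,b](ρ[b/e](ρ[g/f]((R ⋈[h=e] S)))))) → 4
  σ[b<=7](π[b]((σ[g>=3](U) − π[g,b](ρ[b/e](ρ[g/f]((R ⋈[h=e] S))))))) → 4

|E| = 4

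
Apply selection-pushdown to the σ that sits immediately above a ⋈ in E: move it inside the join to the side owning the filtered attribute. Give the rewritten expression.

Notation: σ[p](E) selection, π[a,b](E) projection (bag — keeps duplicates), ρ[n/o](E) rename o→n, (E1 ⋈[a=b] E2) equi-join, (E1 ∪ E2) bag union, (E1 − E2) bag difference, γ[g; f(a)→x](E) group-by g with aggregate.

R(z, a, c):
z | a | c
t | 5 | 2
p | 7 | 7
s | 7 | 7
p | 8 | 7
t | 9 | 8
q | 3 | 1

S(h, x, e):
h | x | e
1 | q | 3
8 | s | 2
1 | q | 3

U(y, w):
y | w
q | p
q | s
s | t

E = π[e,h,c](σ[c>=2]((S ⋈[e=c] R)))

σ filters on c, owned by the right side.
E' = π[e,h,c]((S ⋈[e=c] σ[c>=2](R)))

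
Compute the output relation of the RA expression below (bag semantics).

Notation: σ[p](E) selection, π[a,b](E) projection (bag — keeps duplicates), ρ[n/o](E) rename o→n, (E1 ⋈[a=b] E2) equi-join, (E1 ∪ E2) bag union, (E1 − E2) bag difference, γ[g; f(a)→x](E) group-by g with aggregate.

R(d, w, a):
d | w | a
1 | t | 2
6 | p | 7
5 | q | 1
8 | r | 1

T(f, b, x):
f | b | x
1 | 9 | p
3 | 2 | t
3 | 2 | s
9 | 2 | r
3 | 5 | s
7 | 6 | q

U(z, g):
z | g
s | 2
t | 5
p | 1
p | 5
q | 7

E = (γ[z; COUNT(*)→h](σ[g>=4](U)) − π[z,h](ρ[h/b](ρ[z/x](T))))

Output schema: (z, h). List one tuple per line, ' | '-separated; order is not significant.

Subexpression sizes:
  U → 5
  σ[g>=4](U) → 3
  γ[z; COUNT(*)→h](σ[g>=4](U)) → 3
  T → 6
  ρ[z/x](T) → 6
  ρ[h/b](ρ[z/x](T)) → 6
  π[z,h](ρ[h/b](ρ[z/x](T))) → 6
  (γ[z; COUNT(*)→h](σ[g>=4](U)) − π[z,h](ρ[h/b](ρ[z/x](T)))) → 3

== RESULT ==
z | h
p | 1
q | 1
t | 1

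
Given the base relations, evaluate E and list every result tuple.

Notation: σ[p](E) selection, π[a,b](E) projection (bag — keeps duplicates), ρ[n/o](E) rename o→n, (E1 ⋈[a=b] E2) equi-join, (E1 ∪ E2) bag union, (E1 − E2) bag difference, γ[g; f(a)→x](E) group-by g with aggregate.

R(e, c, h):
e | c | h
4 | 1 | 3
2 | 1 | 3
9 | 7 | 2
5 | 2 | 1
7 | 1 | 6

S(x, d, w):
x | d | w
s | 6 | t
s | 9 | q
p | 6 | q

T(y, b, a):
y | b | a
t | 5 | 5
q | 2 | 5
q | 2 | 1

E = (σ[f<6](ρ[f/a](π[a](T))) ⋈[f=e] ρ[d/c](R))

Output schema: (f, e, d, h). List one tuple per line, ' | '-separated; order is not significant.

Subexpression sizes:
  T → 3
  π[a](T) → 3
  ρ[f/a](π[a](T)) → 3
  σ[f<6](ρ[f/a](π[a](T))) → 3
  R → 5
  ρ[d/c](R) → 5
  (σ[f<6](ρ[f/a](π[a](T))) ⋈[f=e] ρ[d/c](R)) → 2

== RESULT ==
f | e | d | h
5 | 5 | 2 | 1
5 | 5 | 2 | 1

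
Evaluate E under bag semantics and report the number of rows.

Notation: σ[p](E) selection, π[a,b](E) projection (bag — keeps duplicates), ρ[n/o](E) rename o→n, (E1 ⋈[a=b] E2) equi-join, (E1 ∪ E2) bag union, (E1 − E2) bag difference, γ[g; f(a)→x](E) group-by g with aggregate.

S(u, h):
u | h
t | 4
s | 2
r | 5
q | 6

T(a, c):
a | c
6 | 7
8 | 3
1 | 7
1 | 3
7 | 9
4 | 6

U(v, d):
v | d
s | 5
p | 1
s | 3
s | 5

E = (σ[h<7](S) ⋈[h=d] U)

Row counts bottom-up:
  S → 4
  σ[h<7](S) → 4
  U → 4
  (σ[h<7](S) ⋈[h=d] U) → 2

|E| = 2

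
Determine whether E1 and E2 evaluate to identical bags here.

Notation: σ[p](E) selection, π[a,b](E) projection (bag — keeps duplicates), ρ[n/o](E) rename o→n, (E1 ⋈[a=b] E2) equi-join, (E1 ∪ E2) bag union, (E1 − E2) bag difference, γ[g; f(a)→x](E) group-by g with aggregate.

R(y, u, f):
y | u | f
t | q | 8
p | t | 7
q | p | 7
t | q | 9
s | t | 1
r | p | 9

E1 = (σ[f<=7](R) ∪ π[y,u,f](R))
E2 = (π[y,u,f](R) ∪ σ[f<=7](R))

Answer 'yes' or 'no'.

E1 stepwise |·|:
  R → 6
  σ[f<=7](R) → 3
  R → 6
  π[y,u,f](R) → 6
  (σ[f<=7](R) ∪ π[y,u,f](R)) → 9
E2 stepwise |·|:
  R → 6
  π[y,u,f](R) → 6
  R → 6
  σ[f<=7](R) → 3
  (π[y,u,f](R) ∪ σ[f<=7](R)) → 9

E1 and E2 produce the same multiset:
y | u | f
p | t | 7
p | t | 7
q | p | 7
q | p | 7
r | p | 9
s | t | 1
s | t | 1
t | q | 8
t | q | 9

yes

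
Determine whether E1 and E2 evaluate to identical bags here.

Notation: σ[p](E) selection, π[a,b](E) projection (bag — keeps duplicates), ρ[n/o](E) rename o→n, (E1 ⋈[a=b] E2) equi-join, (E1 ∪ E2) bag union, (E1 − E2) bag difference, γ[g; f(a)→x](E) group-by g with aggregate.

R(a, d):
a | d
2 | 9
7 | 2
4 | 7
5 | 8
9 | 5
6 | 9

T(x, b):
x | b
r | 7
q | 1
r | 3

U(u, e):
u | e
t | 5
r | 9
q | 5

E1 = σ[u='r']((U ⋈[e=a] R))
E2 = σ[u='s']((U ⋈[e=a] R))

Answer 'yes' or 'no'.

E1 per-node cardinality:
  U → 3
  R → 6
  (U ⋈[e=a] R) → 3
  σ[u='r']((U ⋈[e=a] R)) → 1
E2 per-node cardinality:
  U → 3
  R → 6
  (U ⋈[e=a] R) → 3
  σ[u='s']((U ⋈[e=a] R)) → 0

E1 result:
u | e | a | d
r | 9 | 9 | 5
E2 result:
u | e | a | d
(0 rows)
Witness: ('r', 9, 9, 5) appears 1× in E1 but 0× in E2.

no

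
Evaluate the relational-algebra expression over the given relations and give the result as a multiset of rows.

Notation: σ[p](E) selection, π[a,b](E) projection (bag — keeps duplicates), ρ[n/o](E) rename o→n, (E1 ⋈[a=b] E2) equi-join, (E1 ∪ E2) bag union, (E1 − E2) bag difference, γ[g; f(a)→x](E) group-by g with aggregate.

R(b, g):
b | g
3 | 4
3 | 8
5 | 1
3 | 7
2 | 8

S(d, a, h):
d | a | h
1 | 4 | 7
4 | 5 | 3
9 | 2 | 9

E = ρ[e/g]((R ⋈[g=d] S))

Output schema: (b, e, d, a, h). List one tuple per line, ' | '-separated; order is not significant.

Per-node cardinality:
  R → 5
  S → 3
  (R ⋈[g=d] S) → 2
  ρ[e/g]((R ⋈[g=d] S)) → 2

== RESULT ==
b | e | d | a | h
3 | 4 | 4 | 5 | 3
5 | 1 | 1 | 4 | 7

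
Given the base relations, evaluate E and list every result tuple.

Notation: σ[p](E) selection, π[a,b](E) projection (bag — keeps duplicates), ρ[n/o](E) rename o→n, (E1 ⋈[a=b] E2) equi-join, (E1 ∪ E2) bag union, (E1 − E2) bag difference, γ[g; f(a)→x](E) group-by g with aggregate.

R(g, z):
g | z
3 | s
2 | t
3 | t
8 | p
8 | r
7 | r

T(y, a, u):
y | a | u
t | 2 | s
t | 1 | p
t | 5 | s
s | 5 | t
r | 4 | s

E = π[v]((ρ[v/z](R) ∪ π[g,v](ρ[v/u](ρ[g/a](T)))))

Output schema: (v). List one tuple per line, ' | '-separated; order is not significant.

Stepwise |·|:
  R → 6
  ρ[v/z](R) → 6
  T → 5
  ρ[g/a](T) → 5
  ρ[v/u](ρ[g/a](T)) → 5
  π[g,v](ρ[v/u](ρ[g/a](T))) → 5
  (ρ[v/z](R) ∪ π[g,v](ρ[v/u](ρ[g/a](T)))) → 11
  π[v]((ρ[v/z](R) ∪ π[g,v](ρ[v/u](ρ[g/a](T))))) → 11

== RESULT ==
v
p
p
r
r
s
s
s
s
t
t
t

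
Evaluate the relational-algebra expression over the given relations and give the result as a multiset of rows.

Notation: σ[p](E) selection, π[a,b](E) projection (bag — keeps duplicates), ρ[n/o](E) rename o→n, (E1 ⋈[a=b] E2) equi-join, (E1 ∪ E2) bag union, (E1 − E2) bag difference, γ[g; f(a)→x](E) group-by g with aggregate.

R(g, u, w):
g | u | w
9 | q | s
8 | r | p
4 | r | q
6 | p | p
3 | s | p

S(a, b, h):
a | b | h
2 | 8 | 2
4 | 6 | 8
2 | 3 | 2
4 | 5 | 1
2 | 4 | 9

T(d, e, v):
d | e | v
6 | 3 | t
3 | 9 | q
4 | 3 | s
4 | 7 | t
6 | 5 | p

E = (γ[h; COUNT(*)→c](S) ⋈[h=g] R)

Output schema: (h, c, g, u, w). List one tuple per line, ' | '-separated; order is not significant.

Subexpression sizes:
  S → 5
  γ[h; COUNT(*)→c](S) → 4
  R → 5
  (γ[h; COUNT(*)→c](S) ⋈[h=g] R) → 2

== RESULT ==
h | c | g | u | w
8 | 1 | 8 | r | p
9 | 1 | 9 | q | s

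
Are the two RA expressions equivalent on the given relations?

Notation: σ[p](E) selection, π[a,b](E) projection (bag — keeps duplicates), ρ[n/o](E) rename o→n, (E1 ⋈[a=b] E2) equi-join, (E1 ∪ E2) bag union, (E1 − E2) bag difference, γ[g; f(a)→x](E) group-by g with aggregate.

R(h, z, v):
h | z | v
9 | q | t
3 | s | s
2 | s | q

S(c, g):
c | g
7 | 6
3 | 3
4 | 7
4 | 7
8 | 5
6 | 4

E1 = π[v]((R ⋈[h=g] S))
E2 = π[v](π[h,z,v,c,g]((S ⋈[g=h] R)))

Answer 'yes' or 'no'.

E1 subexpression sizes:
  R → 3
  S → 6
  (R ⋈[h=g] S) → 1
  π[v]((R ⋈[h=g] S)) → 1
E2 subexpression sizes:
  S → 6
  R → 3
  (S ⋈[g=h] R) → 1
  π[h,z,v,c,g]((S ⋈[g=h] R)) → 1
  π[v](π[h,z,v,c,g]((S ⋈[g=h] R))) → 1

E1 and E2 produce the same multiset:
v
s

yes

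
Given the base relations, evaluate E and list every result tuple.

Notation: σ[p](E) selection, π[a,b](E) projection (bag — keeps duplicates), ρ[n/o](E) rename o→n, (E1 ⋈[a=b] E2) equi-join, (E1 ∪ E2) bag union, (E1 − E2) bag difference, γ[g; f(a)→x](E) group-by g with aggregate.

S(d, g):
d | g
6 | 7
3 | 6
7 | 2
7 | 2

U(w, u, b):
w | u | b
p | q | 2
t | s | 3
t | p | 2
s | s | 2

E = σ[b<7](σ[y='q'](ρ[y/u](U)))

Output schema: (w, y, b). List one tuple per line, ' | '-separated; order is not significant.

Subexpression sizes:
  U → 4
  ρ[y/u](U) → 4
  σ[y='q'](ρ[y/u](U)) → 1
  σ[b<7](σ[y='q'](ρ[y/u](U))) → 1

== RESULT ==
w | y | b
p | q | 2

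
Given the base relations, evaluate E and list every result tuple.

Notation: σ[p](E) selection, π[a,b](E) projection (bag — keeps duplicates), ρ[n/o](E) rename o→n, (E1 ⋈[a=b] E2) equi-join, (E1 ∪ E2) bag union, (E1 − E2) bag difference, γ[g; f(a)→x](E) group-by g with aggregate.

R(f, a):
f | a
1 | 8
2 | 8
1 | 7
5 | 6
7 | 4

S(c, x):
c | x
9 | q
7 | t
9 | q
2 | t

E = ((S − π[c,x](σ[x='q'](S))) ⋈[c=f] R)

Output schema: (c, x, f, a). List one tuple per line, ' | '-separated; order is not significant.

Subexpression sizes:
  S → 4
  S → 4
  σ[x='q'](S) → 2
  π[c,x](σ[x='q'](S)) → 2
  (S − π[c,x](σ[x='q'](S))) → 2
  R → 5
  ((S − π[c,x](σ[x='q'](S))) ⋈[c=f] R) → 2

== RESULT ==
c | x | f | a
2 | t | 2 | 8
7 | t | 7 | 4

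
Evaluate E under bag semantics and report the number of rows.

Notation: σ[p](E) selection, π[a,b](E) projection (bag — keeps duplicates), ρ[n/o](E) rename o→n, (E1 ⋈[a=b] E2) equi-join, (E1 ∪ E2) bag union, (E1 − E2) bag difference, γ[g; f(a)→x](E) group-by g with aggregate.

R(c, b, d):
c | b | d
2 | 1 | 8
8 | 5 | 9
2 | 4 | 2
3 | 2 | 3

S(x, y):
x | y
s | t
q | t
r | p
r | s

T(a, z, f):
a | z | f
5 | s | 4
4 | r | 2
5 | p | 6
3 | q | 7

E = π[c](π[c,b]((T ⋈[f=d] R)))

Per-node cardinality:
  T → 4
  R → 4
  (T ⋈[f=d] R) → 1
  π[c,b]((T ⋈[f=d] R)) → 1
  π[c](π[c,b]((T ⋈[f=d] R))) → 1

|E| = 1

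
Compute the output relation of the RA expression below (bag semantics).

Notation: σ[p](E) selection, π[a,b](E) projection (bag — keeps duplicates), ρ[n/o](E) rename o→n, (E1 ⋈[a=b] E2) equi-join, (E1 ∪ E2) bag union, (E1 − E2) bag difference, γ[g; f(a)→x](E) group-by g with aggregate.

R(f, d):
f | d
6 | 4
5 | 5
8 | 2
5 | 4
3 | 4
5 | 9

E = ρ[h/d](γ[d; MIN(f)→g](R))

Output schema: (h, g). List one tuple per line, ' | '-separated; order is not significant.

Row counts bottom-up:
  R → 6
  γ[d; MIN(f)→g](R) → 4
  ρ[h/d](γ[d; MIN(f)→g](R)) → 4

== RESULT ==
h | g
2 | 8
4 | 3
5 | 5
9 | 5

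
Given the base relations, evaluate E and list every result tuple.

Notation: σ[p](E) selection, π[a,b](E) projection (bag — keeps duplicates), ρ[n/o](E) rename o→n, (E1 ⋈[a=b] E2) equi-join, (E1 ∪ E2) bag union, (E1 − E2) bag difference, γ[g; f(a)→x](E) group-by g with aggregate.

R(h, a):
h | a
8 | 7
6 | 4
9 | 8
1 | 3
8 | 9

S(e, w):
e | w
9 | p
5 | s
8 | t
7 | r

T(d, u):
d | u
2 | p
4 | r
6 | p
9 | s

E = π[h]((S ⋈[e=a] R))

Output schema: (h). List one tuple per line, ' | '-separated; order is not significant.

Per-node cardinality:
  S → 4
  R → 5
  (S ⋈[e=a] R) → 3
  π[h]((S ⋈[e=a] R)) → 3

== RESULT ==
h
8
8
9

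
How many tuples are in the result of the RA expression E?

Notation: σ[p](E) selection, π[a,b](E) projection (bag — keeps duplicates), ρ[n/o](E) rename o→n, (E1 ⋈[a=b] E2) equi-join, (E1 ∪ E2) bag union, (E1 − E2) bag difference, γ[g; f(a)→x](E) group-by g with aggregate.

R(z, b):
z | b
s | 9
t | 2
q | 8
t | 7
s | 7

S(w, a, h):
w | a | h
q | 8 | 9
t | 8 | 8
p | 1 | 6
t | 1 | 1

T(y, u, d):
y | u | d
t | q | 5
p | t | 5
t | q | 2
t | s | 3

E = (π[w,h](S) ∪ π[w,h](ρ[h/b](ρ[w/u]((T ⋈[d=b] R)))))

Per-node cardinality:
  S → 4
  π[w,h](S) → 4
  T → 4
  R → 5
  (T ⋈[d=b] R) → 1
  ρ[w/u]((T ⋈[d=b] R)) → 1
  ρ[h/b](ρ[w/u]((T ⋈[d=b] R))) → 1
  π[w,h](ρ[h/b](ρ[w/u]((T ⋈[d=b] R)))) → 1
  (π[w,h](S) ∪ π[w,h](ρ[h/b](ρ[w/u]((T ⋈[d=b] R))))) → 5

|E| = 5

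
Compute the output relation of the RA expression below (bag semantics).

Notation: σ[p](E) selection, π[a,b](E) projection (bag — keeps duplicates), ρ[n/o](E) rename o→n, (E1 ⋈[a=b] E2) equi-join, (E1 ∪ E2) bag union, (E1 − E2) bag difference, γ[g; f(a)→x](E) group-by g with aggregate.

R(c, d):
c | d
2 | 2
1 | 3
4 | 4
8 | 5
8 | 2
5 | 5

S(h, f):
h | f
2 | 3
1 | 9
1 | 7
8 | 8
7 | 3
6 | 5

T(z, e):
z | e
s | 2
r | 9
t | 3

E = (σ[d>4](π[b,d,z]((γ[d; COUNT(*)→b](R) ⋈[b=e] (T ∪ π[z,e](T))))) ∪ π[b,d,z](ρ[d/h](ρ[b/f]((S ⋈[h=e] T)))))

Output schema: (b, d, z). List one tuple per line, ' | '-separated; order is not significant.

Row counts bottom-up:
  R → 6
  γ[d; COUNT(*)→b](R) → 4
  T → 3
  T → 3
  π[z,e](T) → 3
  (T ∪ π[z,e](T)) → 6
  (γ[d; COUNT(*)→b](R) ⋈[b=e] (T ∪ π[z,e](T))) → 4
  π[b,d,z]((γ[d; COUNT(*)→b](R) ⋈[b=e] (T ∪ π[z,e](T)))) → 4
  σ[d>4](π[b,d,z]((γ[d; COUNT(*)→b](R) ⋈[b=e] (T ∪ π[z,e](T))))) → 2
  S → 6
  T → 3
  (S ⋈[h=e] T) → 1
  ρ[b/f]((S ⋈[h=e] T)) → 1
  ρ[d/h](ρ[b/f]((S ⋈[h=e] T))) → 1
  π[b,d,z](ρ[d/h](ρ[b/f]((S ⋈[h=e] T)))) → 1
  (σ[d>4](π[b,d,z]((γ[d; COUNT(*)→b](R) ⋈[b=e] (T ∪ π[z,e](T))))) ∪ π[b,d,z](ρ[d/h](ρ[b/f]((S ⋈[h=e] T))))) → 3

== RESULT ==
b | d | z
2 | 5 | s
2 | 5 | s
3 | 2 | s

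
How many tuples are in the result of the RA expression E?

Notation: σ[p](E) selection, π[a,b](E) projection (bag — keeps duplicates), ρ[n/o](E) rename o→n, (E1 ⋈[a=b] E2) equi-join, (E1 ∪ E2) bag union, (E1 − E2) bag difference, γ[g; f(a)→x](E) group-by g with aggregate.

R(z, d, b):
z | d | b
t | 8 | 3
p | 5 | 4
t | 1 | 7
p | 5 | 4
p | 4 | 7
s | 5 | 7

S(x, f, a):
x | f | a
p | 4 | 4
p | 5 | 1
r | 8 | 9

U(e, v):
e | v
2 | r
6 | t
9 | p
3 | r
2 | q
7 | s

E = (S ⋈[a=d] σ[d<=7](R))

Subexpression sizes:
  S → 3
  R → 6
  σ[d<=7](R) → 5
  (S ⋈[a=d] σ[d<=7](R)) → 2

|E| = 2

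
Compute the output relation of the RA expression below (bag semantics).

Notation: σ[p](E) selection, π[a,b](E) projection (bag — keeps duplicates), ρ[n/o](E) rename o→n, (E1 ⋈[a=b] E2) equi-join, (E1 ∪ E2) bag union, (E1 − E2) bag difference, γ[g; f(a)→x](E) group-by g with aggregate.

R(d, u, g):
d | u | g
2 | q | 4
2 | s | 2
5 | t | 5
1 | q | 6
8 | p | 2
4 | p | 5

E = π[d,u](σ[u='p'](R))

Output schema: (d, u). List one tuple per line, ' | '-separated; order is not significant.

Row counts bottom-up:
  R → 6
  σ[u='p'](R) → 2
  π[d,u](σ[u='p'](R)) → 2

== RESULT ==
d | u
4 | p
8 | p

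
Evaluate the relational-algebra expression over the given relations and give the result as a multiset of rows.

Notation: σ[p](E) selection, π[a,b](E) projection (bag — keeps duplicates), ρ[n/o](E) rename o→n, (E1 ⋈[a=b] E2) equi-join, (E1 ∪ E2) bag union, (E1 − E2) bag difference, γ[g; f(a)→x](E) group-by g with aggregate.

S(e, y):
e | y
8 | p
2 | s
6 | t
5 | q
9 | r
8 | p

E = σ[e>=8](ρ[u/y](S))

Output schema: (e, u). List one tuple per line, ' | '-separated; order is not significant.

Row counts bottom-up:
  S → 6
  ρ[u/y](S) → 6
  σ[e>=8](ρ[u/y](S)) → 3

== RESULT ==
e | u
8 | p
8 | p
9 | r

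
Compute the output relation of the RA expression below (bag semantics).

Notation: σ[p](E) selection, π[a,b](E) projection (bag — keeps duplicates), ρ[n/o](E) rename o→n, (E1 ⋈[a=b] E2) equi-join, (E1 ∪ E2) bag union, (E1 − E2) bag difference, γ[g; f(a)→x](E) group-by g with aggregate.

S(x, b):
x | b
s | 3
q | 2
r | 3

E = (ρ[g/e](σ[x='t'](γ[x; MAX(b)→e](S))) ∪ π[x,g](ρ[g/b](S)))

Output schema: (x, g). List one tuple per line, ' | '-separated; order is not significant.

Stepwise |·|:
  S → 3
  γ[x; MAX(b)→e](S) → 3
  σ[x='t'](γ[x; MAX(b)→e](S)) → 0
  ρ[g/e](σ[x='t'](γ[x; MAX(b)→e](S))) → 0
  S → 3
  ρ[g/b](S) → 3
  π[x,g](ρ[g/b](S)) → 3
  (ρ[g/e](σ[x='t'](γ[x; MAX(b)→e](S))) ∪ π[x,g](ρ[g/b](S))) → 3

== RESULT ==
x | g
q | 2
r | 3
s | 3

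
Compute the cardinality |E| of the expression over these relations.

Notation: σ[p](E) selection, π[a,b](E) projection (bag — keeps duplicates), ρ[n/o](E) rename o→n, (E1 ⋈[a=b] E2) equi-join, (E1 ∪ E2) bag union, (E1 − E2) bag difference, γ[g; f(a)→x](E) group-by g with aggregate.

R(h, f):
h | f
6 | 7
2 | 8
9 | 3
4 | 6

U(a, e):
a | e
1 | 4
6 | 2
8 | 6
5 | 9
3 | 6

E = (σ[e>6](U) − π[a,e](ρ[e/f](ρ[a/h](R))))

Subexpression sizes:
  U → 5
  σ[e>6](U) → 1
  R → 4
  ρ[a/h](R) → 4
  ρ[e/f](ρ[a/h](R)) → 4
  π[a,e](ρ[e/f](ρ[a/h](R))) → 4
  (σ[e>6](U) − π[a,e](ρ[e/f](ρ[a/h](R)))) → 1

|E| = 1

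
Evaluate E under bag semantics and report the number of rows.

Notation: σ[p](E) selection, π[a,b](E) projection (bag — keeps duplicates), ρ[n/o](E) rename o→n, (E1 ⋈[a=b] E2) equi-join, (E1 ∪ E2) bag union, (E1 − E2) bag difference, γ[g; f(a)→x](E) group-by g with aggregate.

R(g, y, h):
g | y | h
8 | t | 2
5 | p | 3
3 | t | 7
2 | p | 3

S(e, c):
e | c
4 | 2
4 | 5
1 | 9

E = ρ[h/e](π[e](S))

Row counts bottom-up:
  S → 3
  π[e](S) → 3
  ρ[h/e](π[e](S)) → 3

|E| = 3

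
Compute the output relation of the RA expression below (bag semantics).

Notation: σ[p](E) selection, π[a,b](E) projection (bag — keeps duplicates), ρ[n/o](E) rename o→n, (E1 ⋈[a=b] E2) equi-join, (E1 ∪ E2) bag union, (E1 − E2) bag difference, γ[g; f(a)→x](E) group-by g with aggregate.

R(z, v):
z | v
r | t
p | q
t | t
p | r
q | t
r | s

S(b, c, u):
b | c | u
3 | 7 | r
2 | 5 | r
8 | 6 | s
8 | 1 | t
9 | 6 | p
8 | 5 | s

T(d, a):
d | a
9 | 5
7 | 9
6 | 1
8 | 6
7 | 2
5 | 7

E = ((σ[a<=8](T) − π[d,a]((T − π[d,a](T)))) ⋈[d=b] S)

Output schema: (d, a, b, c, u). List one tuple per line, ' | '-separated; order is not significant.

Subexpression sizes:
  T → 6
  σ[a<=8](T) → 5
  T → 6
  T → 6
  π[d,a](T) → 6
  (T − π[d,a](T)) → 0
  π[d,a]((T − π[d,a](T))) → 0
  (σ[a<=8](T) − π[d,a]((T − π[d,a](T)))) → 5
  S → 6
  ((σ[a<=8](T) − π[d,a]((T − π[d,a](T)))) ⋈[d=b] S) → 4

== RESULT ==
d | a | b | c | u
8 | 6 | 8 | 1 | t
8 | 6 | 8 | 5 | s
8 | 6 | 8 | 6 | s
9 | 5 | 9 | 6 | p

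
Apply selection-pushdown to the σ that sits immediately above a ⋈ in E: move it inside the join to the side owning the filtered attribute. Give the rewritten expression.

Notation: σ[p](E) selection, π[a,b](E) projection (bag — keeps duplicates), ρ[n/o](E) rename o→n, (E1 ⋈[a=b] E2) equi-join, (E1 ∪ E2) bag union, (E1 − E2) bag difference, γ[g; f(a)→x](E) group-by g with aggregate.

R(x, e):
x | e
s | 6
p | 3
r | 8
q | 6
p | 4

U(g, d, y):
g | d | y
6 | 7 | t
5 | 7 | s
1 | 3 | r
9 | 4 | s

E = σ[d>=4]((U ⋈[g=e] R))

σ filters on d, owned by the left side.
E' = (σ[d>=4](U) ⋈[g=e] R)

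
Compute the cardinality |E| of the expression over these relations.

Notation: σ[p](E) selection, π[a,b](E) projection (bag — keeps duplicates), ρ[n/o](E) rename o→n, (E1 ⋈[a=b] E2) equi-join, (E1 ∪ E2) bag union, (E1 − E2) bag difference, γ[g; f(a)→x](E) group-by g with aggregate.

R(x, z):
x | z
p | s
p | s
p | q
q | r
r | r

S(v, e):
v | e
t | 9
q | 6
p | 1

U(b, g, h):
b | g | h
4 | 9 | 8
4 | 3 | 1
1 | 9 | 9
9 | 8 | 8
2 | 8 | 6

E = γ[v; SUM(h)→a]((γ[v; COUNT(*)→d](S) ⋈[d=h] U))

Row counts bottom-up:
  S → 3
  γ[v; COUNT(*)→d](S) → 3
  U → 5
  (γ[v; COUNT(*)→d](S) ⋈[d=h] U) → 3
  γ[v; SUM(h)→a]((γ[v; COUNT(*)→d](S) ⋈[d=h] U)) → 3

|E| = 3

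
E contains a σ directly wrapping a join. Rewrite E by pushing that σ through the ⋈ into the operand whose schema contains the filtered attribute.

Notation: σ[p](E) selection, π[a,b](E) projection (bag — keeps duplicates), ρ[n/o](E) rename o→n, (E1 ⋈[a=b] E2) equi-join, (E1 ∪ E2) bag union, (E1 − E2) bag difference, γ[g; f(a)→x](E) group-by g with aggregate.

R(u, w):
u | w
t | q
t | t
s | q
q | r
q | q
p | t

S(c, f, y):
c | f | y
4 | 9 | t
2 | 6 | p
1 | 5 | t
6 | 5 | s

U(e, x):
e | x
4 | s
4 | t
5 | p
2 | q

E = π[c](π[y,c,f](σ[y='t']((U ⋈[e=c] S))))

σ filters on y, owned by the right side.
E' = π[c](π[y,c,f]((U ⋈[e=c] σ[y='t'](S))))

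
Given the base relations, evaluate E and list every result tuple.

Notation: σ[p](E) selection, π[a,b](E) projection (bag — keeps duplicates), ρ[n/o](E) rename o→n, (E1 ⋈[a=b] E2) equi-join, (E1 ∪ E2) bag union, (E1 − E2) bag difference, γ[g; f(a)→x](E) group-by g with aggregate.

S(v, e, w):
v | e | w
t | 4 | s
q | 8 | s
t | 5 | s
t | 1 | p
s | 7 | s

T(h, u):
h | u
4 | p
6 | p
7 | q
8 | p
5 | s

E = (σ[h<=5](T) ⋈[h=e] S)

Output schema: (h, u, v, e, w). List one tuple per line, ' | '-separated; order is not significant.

Subexpression sizes:
  T → 5
  σ[h<=5](T) → 2
  S → 5
  (σ[h<=5](T) ⋈[h=e] S) → 2

== RESULT ==
h | u | v | e | w
4 | p | t | 4 | s
5 | s | t | 5 | s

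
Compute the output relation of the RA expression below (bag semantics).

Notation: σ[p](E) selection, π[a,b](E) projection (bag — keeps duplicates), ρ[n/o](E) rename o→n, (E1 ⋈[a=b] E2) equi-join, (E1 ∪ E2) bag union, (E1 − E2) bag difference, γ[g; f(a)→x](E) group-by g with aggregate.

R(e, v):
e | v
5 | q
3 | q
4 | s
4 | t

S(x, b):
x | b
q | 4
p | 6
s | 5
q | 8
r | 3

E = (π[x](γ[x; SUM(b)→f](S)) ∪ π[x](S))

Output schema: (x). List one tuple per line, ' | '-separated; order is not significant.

Row counts bottom-up:
  S → 5
  γ[x; SUM(b)→f](S) → 4
  π[x](γ[x; SUM(b)→f](S)) → 4
  S → 5
  π[x](S) → 5
  (π[x](γ[x; SUM(b)→f](S)) ∪ π[x](S)) → 9

== RESULT ==
x
p
p
q
q
q
r
r
s
s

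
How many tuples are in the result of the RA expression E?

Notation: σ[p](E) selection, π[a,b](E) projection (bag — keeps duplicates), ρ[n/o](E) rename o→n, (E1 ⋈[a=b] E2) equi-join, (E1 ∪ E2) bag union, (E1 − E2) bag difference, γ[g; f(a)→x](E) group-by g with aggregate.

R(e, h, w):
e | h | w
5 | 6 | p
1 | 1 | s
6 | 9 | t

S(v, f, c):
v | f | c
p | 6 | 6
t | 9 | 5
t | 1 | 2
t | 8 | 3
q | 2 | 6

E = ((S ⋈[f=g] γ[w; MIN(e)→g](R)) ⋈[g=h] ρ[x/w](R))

Stepwise |·|:
  S → 5
  R → 3
  γ[w; MIN(e)→g](R) → 3
  (S ⋈[f=g] γ[w; MIN(e)→g](R)) → 2
  R → 3
  ρ[x/w](R) → 3
  ((S ⋈[f=g] γ[w; MIN(e)→g](R)) ⋈[g=h] ρ[x/w](R)) → 2

|E| = 2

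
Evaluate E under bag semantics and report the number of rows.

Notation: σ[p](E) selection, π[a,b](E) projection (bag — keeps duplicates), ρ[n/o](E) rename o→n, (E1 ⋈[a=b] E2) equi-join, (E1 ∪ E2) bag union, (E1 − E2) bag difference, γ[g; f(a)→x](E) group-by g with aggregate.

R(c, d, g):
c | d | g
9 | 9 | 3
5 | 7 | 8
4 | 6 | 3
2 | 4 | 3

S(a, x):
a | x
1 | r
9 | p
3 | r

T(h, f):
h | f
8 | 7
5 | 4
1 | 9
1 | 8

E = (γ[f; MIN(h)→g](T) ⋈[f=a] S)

Subexpression sizes:
  T → 4
  γ[f; MIN(h)→g](T) → 4
  S → 3
  (γ[f; MIN(h)→g](T) ⋈[f=a] S) → 1

|E| = 1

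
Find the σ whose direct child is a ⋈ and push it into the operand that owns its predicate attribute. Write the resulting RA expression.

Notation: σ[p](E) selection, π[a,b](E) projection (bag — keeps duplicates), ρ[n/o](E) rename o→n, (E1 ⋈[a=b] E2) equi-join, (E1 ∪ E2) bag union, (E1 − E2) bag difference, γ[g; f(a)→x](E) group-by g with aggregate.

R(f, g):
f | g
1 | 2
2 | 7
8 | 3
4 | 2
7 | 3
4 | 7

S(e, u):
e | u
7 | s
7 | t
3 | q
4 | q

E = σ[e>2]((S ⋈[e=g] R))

σ filters on e, owned by the left side.
E' = (σ[e>2](S) ⋈[e=g] R)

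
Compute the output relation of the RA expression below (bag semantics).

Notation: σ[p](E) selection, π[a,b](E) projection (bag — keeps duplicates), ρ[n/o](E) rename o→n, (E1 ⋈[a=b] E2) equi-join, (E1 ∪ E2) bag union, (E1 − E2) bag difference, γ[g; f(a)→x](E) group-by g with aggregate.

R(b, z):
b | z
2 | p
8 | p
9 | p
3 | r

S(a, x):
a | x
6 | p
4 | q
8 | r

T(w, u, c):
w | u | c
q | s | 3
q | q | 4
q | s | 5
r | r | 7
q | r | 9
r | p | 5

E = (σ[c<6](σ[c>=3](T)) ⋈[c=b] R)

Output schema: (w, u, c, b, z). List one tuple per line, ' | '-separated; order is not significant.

Stepwise |·|:
  T → 6
  σ[c>=3](T) → 6
  σ[c<6](σ[c>=3](T)) → 4
  R → 4
  (σ[c<6](σ[c>=3](T)) ⋈[c=b] R) → 1

== RESULT ==
w | u | c | b | z
q | s | 3 | 3 | r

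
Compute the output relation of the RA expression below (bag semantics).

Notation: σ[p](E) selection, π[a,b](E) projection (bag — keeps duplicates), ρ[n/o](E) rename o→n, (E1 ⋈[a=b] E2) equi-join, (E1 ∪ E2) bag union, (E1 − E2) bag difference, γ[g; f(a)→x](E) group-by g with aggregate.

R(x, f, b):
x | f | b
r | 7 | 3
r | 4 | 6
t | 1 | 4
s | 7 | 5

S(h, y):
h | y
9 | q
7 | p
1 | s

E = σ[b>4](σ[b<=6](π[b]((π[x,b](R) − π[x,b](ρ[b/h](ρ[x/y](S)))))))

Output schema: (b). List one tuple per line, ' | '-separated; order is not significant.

Row counts bottom-up:
  R → 4
  π[x,b](R) → 4
  S → 3
  ρ[x/y](S) → 3
  ρ[b/h](ρ[x/y](S)) → 3
  π[x,b](ρ[b/h](ρ[x/y](S))) → 3
  (π[x,b](R) − π[x,b](ρ[b/h](ρ[x/y](S)))) → 4
  π[b]((π[x,b](R) − π[x,b](ρ[b/h](ρ[x/y](S))))) → 4
  σ[b<=6](π[b]((π[x,b](R) − π[x,b](ρ[b/h](ρ[x/y](S)))))) → 4
  σ[b>4](σ[b<=6](π[b]((π[x,b](R) − π[x,b](ρ[b/h](ρ[x/y](S))))))) → 2

== RESULT ==
b
5
6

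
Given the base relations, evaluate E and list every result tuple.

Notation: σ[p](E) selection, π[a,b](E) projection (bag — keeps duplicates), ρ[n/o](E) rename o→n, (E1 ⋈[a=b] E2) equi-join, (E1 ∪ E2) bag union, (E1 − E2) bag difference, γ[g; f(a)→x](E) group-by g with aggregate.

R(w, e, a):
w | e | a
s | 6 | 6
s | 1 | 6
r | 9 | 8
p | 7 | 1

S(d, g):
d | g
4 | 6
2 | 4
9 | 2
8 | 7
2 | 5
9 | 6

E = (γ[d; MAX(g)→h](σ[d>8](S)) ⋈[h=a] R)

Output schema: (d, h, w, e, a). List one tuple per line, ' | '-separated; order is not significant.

Stepwise |·|:
  S → 6
  σ[d>8](S) → 2
  γ[d; MAX(g)→h](σ[d>8](S)) → 1
  R → 4
  (γ[d; MAX(g)→h](σ[d>8](S)) ⋈[h=a] R) → 2

== RESULT ==
d | h | w | e | a
9 | 6 | s | 1 | 6
9 | 6 | s | 6 | 6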